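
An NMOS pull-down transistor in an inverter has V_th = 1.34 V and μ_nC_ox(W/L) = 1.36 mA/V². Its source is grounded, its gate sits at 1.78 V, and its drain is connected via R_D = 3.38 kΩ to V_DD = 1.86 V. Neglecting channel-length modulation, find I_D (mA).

V_GS = V_G = 1.78 V, so V_ov = 1.78 − 1.34 = 0.44 V.
Assume saturation: I_D = ½ k_n V_ov² = 0.5 × 1.36 × 0.44² = 0.132 mA, giving V_DS = V_DD − I_D R_D = 1.86 − 0.132 × 3.38 = 1.42 V.
V_DS = 1.42 V ≥ V_ov = 0.44 V, confirming saturation.

I_D = 0.132 mA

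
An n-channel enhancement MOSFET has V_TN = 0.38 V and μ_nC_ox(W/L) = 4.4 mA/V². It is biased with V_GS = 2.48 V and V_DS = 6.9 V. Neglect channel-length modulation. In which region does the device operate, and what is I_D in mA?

V_ov = V_GS − V_TN = 2.48 − 0.38 = 2.1 V.
Since V_DS = 6.9 V ≥ V_ov = 2.1 V, the device is in saturation.
I_D = ½ k_n V_ov² = 0.5 × 4.4 × 2.1² = 9.7 mA.

Saturation; I_D = 9.70 mA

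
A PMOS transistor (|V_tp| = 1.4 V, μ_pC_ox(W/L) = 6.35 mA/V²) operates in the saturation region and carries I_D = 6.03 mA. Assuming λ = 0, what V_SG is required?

V_SG = 2.78 V

In saturation I_D = ½ k_p (V_SG − |V_tp|)², so V_SG − |V_tp| = √(2 I_D / k_p) = √(2 × 6.03 / 6.35) = 1.38 V.
V_SG = 1.4 + 1.38 = 2.78 V.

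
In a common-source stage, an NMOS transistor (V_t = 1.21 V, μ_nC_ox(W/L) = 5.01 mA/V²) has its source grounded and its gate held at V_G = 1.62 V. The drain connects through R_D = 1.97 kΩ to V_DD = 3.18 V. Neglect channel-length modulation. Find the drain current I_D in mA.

I_D = 0.421 mA

V_GS = V_G = 1.62 V, so V_ov = 1.62 − 1.21 = 0.41 V.
Assume saturation: I_D = ½ k_n V_ov² = 0.5 × 5.01 × 0.41² = 0.421 mA, giving V_DS = V_DD − I_D R_D = 3.18 − 0.421 × 1.97 = 2.35 V.
V_DS = 2.35 V ≥ V_ov = 0.41 V, confirming saturation.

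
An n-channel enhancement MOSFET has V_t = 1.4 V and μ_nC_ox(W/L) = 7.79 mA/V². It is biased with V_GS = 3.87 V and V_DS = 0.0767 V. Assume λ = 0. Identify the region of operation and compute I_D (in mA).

Triode; I_D = 1.45 mA

V_ov = V_GS − V_t = 3.87 − 1.4 = 2.47 V.
Since V_DS = 0.0767 V < V_ov = 2.47 V, the device is in the triode region.
I_D = k_n [V_ov · V_DS − ½ V_DS²] = 7.79 × [2.47 × 0.0767 − 0.5 × 0.0767²] = 1.45 mA.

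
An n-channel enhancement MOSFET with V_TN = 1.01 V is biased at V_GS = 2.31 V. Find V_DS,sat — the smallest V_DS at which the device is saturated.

V_DS,sat = 1.30 V

The boundary between triode and saturation is V_DS = V_GS − V_TN = V_ov.
V_ov = 2.31 − 1.01 = 1.3 V.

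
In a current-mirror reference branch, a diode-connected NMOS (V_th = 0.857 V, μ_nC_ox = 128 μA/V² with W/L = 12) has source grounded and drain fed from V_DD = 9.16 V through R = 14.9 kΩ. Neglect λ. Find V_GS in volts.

With gate tied to drain, V_GS = V_DS ≥ V_GS − V_th, so the device is in saturation.
k_n = μ_nC_ox · (W/L) = 1.536 mA/V².
KCL at the drain: ½ k_n (V_GS − V_th)² = (V_DD − V_GS)/R.
Let x = V_GS − 0.857. Then 11.4 x² + x − 8.303 = 0, giving x = 0.809 V (positive root), so V_GS = 1.67 V.
I_D = (V_DD − V_GS)/R = (9.16 − 1.67) / 14.9 = 0.503 mA.

V_GS = 1.67 V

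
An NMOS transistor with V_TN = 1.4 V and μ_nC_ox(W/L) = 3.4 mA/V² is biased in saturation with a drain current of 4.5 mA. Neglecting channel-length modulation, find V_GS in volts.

In saturation I_D = ½ k_n (V_GS − V_TN)², so V_GS − V_TN = √(2 I_D / k_n) = √(2 × 4.5 / 3.4) = 1.63 V.
V_GS = 1.4 + 1.63 = 3.03 V.

V_GS = 3.03 V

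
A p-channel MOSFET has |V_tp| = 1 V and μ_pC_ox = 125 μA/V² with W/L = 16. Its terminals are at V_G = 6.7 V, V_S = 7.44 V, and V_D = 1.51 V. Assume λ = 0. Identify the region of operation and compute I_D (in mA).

Cutoff; I_D = 0 mA

V_SG = V_S − V_G = 7.44 − 6.7 = 0.74 V; V_SD = V_S − V_D = 7.44 − 1.51 = 5.93 V.
V_SG = 0.74 V < |V_tp| = 1 V, so the transistor is in cutoff.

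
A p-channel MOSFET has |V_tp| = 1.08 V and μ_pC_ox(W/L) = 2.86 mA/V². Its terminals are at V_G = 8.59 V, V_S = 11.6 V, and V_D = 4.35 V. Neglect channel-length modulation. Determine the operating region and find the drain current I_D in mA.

V_SG = V_S − V_G = 11.6 − 8.59 = 3.01 V; V_SD = V_S − V_D = 11.6 − 4.35 = 7.25 V.
V_ov = V_SG − |V_tp| = 3.01 − 1.08 = 1.93 V.
Since V_SD = 7.25 V ≥ V_ov = 1.93 V, the device is in saturation.
I_D = ½ k_p V_ov² = 0.5 × 2.86 × 1.93² = 5.33 mA.

Saturation; I_D = 5.33 mA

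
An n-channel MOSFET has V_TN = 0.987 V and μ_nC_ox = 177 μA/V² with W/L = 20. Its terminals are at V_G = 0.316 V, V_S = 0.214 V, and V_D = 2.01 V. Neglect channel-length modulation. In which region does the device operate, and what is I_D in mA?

Cutoff; I_D = 0 mA

V_GS = V_G − V_S = 0.316 − 0.214 = 0.102 V; V_DS = V_D − V_S = 2.01 − 0.214 = 1.8 V.
V_GS = 0.102 V < V_TN = 0.987 V, so the transistor is in cutoff.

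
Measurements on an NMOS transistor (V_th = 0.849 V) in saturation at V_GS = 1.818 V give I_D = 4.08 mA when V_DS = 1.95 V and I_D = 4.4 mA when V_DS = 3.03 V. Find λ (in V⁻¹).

With V_GS fixed, I_D ∝ (1 + λ V_DS) in saturation, so I_D2/I_D1 = (1 + λ V_DS2)/(1 + λ V_DS1).
4.4/4.08 = 1.078 = (1 + 3.03 λ)/(1 + 1.95 λ).
Solving: λ (I_D1 V_DS2 − I_D2 V_DS1) = I_D2 − I_D1, so λ = (4.4 − 4.08) / (4.08 × 3.03 − 4.4 × 1.95) = 0.32 / 3.78 = 0.0846 V⁻¹.

λ = 0.0846 V⁻¹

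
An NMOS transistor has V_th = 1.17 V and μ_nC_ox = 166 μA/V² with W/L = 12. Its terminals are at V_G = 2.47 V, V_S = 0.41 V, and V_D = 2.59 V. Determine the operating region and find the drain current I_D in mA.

Saturation; I_D = 0.789 mA

V_GS = V_G − V_S = 2.47 − 0.41 = 2.06 V; V_DS = V_D − V_S = 2.59 − 0.41 = 2.18 V.
k_n = μ_nC_ox · (W/L) = 1.992 mA/V².
V_ov = V_GS − V_th = 2.06 − 1.17 = 0.89 V.
Since V_DS = 2.18 V ≥ V_ov = 0.89 V, the device is in saturation.
I_D = ½ k_n V_ov² = 0.5 × 1.992 × 0.89² = 0.789 mA.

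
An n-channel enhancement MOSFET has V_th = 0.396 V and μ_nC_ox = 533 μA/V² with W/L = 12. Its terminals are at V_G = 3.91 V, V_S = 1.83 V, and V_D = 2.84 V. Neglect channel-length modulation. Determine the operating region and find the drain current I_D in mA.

V_GS = V_G − V_S = 3.91 − 1.83 = 2.08 V; V_DS = V_D − V_S = 2.84 − 1.83 = 1.01 V.
k_n = μ_nC_ox · (W/L) = 6.396 mA/V².
V_ov = V_GS − V_th = 2.08 − 0.396 = 1.68 V.
Since V_DS = 1.01 V < V_ov = 1.68 V, the device is in the triode region.
I_D = k_n [V_ov · V_DS − ½ V_DS²] = 6.396 × [1.68 × 1.01 − 0.5 × 1.01²] = 7.62 mA.

Triode; I_D = 7.62 mA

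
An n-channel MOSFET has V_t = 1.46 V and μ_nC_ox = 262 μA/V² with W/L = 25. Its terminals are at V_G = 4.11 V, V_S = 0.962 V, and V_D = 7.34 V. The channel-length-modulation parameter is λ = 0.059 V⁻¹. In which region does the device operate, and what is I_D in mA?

V_GS = V_G − V_S = 4.11 − 0.962 = 3.15 V; V_DS = V_D − V_S = 7.34 − 0.962 = 6.38 V.
k_n = μ_nC_ox · (W/L) = 6.55 mA/V².
V_ov = V_GS − V_t = 3.15 − 1.46 = 1.69 V.
Since V_DS = 6.38 V ≥ V_ov = 1.69 V, the device is in saturation.
I_D = ½ k_n V_ov² (1 + λ V_DS) = 0.5 × 6.55 × 1.69² × (1 + 0.059 × 6.38) = 12.8 mA.

Saturation; I_D = 12.8 mA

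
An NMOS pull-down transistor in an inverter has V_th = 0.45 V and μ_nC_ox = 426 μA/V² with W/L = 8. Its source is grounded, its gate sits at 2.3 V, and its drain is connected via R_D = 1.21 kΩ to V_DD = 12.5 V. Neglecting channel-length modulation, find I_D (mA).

I_D = 5.83 mA

V_GS = V_G = 2.3 V, so V_ov = 2.3 − 0.45 = 1.85 V.
k_n = μ_nC_ox · (W/L) = 3.408 mA/V².
Assume saturation: I_D = ½ k_n V_ov² = 0.5 × 3.408 × 1.85² = 5.83 mA, giving V_DS = V_DD − I_D R_D = 12.5 − 5.83 × 1.21 = 5.44 V.
V_DS = 5.44 V ≥ V_ov = 1.85 V, confirming saturation.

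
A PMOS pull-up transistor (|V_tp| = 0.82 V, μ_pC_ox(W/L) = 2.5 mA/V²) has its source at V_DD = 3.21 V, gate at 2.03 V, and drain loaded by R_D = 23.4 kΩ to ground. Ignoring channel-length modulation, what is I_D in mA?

I_D = 0.129 mA

V_SG = V_DD − V_G = 3.21 − 2.03 = 1.18 V, so V_ov = 1.18 − 0.82 = 0.36 V.
Assume saturation: I_D = ½ k_p V_ov² = 0.5 × 2.5 × 0.36² = 0.162 mA, giving V_SD = V_DD − I_D R_D = 3.21 − 0.162 × 23.4 = -0.581 V.
But -0.581 V < V_ov = 0.36 V, so the device is actually in triode.
In triode I_D = k_p[V_ov V_SD − ½ V_SD²] and I_D = (V_DD − V_SD)/R_D. Equating: 29.2 V_SD² − 22.06 V_SD + 3.21 = 0, giving V_SD = 0.197 V (the root below V_ov).
I_D = (3.21 − 0.197) / 23.4 = 0.129 mA.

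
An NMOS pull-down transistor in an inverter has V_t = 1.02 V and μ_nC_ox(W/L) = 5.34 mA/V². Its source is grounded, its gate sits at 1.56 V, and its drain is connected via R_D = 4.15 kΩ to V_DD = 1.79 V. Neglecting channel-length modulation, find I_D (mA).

V_GS = V_G = 1.56 V, so V_ov = 1.56 − 1.02 = 0.54 V.
Assume saturation: I_D = ½ k_n V_ov² = 0.5 × 5.34 × 0.54² = 0.779 mA, giving V_DS = V_DD − I_D R_D = 1.79 − 0.779 × 4.15 = -1.44 V.
But -1.44 V < V_ov = 0.54 V, so the device is actually in triode.
In triode I_D = k_n[V_ov V_DS − ½ V_DS²] and I_D = (V_DD − V_DS)/R_D. Equating: 11.1 V_DS² − 12.97 V_DS + 1.79 = 0, giving V_DS = 0.16 V (the root below V_ov).
I_D = (1.79 − 0.16) / 4.15 = 0.393 mA.

I_D = 0.393 mA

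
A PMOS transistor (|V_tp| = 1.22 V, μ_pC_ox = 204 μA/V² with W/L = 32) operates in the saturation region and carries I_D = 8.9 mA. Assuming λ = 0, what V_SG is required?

V_SG = 2.87 V

k_p = μ_pC_ox · (W/L) = 6.528 mA/V².
In saturation I_D = ½ k_p (V_SG − |V_tp|)², so V_SG − |V_tp| = √(2 I_D / k_p) = √(2 × 8.9 / 6.528) = 1.65 V.
V_SG = 1.22 + 1.65 = 2.87 V.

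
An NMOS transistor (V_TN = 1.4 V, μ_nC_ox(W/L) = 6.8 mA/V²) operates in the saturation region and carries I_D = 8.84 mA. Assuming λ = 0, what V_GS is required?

In saturation I_D = ½ k_n (V_GS − V_TN)², so V_GS − V_TN = √(2 I_D / k_n) = √(2 × 8.84 / 6.8) = 1.61 V.
V_GS = 1.4 + 1.61 = 3.01 V.

V_GS = 3.01 V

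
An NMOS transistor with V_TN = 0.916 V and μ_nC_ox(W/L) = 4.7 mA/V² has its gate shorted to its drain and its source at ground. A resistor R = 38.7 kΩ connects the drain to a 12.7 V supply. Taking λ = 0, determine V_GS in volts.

With gate tied to drain, V_GS = V_DS ≥ V_GS − V_TN, so the device is in saturation.
KCL at the drain: ½ k_n (V_GS − V_TN)² = (V_DD − V_GS)/R.
Let x = V_GS − 0.916. Then 90.9 x² + x − 11.78 = 0, giving x = 0.355 V (positive root), so V_GS = 1.27 V.
I_D = (V_DD − V_GS)/R = (12.7 − 1.27) / 38.7 = 0.295 mA.

V_GS = 1.27 V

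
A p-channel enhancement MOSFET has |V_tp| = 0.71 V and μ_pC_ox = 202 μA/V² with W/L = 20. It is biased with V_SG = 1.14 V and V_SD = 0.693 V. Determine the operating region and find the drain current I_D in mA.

Saturation; I_D = 0.373 mA

k_p = μ_pC_ox · (W/L) = 4.04 mA/V².
V_ov = V_SG − |V_tp| = 1.14 − 0.71 = 0.43 V.
Since V_SD = 0.693 V ≥ V_ov = 0.43 V, the device is in saturation.
I_D = ½ k_p V_ov² = 0.5 × 4.04 × 0.43² = 0.373 mA.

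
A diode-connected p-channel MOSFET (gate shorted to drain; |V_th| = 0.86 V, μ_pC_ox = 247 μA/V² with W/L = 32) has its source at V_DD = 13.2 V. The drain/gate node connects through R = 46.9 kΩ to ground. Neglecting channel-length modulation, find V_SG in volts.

With gate tied to drain, V_SG = V_SD ≥ V_SG − |V_th|, so the device is in saturation.
k_p = μ_pC_ox · (W/L) = 7.904 mA/V².
KCL at the drain: ½ k_p (V_SG − |V_th|)² = (V_DD − V_SG)/R.
Let x = V_SG − 0.86. Then 185 x² + x − 12.34 = 0, giving x = 0.255 V (positive root), so V_SG = 1.12 V.
I_D = (V_DD − V_SG)/R = (13.2 − 1.12) / 46.9 = 0.258 mA.

V_SG = 1.12 V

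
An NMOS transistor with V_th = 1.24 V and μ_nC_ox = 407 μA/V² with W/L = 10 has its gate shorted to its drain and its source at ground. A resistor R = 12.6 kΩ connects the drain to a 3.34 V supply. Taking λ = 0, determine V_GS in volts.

V_GS = 1.51 V

With gate tied to drain, V_GS = V_DS ≥ V_GS − V_th, so the device is in saturation.
k_n = μ_nC_ox · (W/L) = 4.07 mA/V².
KCL at the drain: ½ k_n (V_GS − V_th)² = (V_DD − V_GS)/R.
Let x = V_GS − 1.24. Then 25.6 x² + x − 2.1 = 0, giving x = 0.267 V (positive root), so V_GS = 1.51 V.
I_D = (V_DD − V_GS)/R = (3.34 − 1.51) / 12.6 = 0.145 mA.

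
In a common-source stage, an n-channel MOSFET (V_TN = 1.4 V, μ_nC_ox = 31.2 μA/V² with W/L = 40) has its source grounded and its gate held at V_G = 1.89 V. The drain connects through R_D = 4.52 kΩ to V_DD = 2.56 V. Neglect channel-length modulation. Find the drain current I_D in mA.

V_GS = V_G = 1.89 V, so V_ov = 1.89 − 1.4 = 0.49 V.
k_n = μ_nC_ox · (W/L) = 1.248 mA/V².
Assume saturation: I_D = ½ k_n V_ov² = 0.5 × 1.248 × 0.49² = 0.15 mA, giving V_DS = V_DD − I_D R_D = 2.56 − 0.15 × 4.52 = 1.88 V.
V_DS = 1.88 V ≥ V_ov = 0.49 V, confirming saturation.

I_D = 0.150 mA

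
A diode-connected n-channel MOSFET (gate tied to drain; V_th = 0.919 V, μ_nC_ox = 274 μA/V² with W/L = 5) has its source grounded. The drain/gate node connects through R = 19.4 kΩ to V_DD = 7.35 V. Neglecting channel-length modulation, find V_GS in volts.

With gate tied to drain, V_GS = V_DS ≥ V_GS − V_th, so the device is in saturation.
k_n = μ_nC_ox · (W/L) = 1.37 mA/V².
KCL at the drain: ½ k_n (V_GS − V_th)² = (V_DD − V_GS)/R.
Let x = V_GS − 0.919. Then 13.3 x² + x − 6.431 = 0, giving x = 0.659 V (positive root), so V_GS = 1.58 V.
I_D = (V_DD − V_GS)/R = (7.35 − 1.58) / 19.4 = 0.298 mA.

V_GS = 1.58 V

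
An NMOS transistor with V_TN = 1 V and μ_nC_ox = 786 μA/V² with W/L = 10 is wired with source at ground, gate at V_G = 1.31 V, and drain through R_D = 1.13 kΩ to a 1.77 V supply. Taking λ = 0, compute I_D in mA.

I_D = 0.378 mA

V_GS = V_G = 1.31 V, so V_ov = 1.31 − 1 = 0.31 V.
k_n = μ_nC_ox · (W/L) = 7.86 mA/V².
Assume saturation: I_D = ½ k_n V_ov² = 0.5 × 7.86 × 0.31² = 0.378 mA, giving V_DS = V_DD − I_D R_D = 1.77 − 0.378 × 1.13 = 1.34 V.
V_DS = 1.34 V ≥ V_ov = 0.31 V, confirming saturation.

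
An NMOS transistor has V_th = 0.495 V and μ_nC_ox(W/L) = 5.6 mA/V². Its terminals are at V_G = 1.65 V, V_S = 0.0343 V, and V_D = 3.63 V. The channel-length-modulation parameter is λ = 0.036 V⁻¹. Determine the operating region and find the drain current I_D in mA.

V_GS = V_G − V_S = 1.65 − 0.0343 = 1.62 V; V_DS = V_D − V_S = 3.63 − 0.0343 = 3.6 V.
V_ov = V_GS − V_th = 1.62 − 0.495 = 1.12 V.
Since V_DS = 3.6 V ≥ V_ov = 1.12 V, the device is in saturation.
I_D = ½ k_n V_ov² (1 + λ V_DS) = 0.5 × 5.6 × 1.12² × (1 + 0.036 × 3.6) = 3.97 mA.

Saturation; I_D = 3.97 mA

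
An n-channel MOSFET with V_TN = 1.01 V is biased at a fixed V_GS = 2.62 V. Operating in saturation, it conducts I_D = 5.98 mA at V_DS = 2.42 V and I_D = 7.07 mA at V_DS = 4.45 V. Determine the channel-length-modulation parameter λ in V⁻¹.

λ = 0.115 V⁻¹

With V_GS fixed, I_D ∝ (1 + λ V_DS) in saturation, so I_D2/I_D1 = (1 + λ V_DS2)/(1 + λ V_DS1).
7.07/5.98 = 1.182 = (1 + 4.45 λ)/(1 + 2.42 λ).
Solving: λ (I_D1 V_DS2 − I_D2 V_DS1) = I_D2 − I_D1, so λ = (7.07 − 5.98) / (5.98 × 4.45 − 7.07 × 2.42) = 1.09 / 9.5 = 0.115 V⁻¹.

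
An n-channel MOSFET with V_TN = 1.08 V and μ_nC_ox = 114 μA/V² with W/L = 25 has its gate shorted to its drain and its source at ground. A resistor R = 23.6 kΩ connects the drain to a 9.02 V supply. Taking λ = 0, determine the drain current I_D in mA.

With gate tied to drain, V_GS = V_DS ≥ V_GS − V_TN, so the device is in saturation.
k_n = μ_nC_ox · (W/L) = 2.85 mA/V².
KCL at the drain: ½ k_n (V_GS − V_TN)² = (V_DD − V_GS)/R.
Let x = V_GS − 1.08. Then 33.6 x² + x − 7.94 = 0, giving x = 0.471 V (positive root), so V_GS = 1.55 V.
I_D = (V_DD − V_GS)/R = (9.02 − 1.55) / 23.6 = 0.316 mA.

I_D = 0.316 mA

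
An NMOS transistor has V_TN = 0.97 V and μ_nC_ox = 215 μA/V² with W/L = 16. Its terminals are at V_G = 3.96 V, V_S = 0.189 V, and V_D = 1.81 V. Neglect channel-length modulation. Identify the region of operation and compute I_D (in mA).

Triode; I_D = 11.1 mA

V_GS = V_G − V_S = 3.96 − 0.189 = 3.77 V; V_DS = V_D − V_S = 1.81 − 0.189 = 1.62 V.
k_n = μ_nC_ox · (W/L) = 3.44 mA/V².
V_ov = V_GS − V_TN = 3.77 − 0.97 = 2.8 V.
Since V_DS = 1.62 V < V_ov = 2.8 V, the device is in the triode region.
I_D = k_n [V_ov · V_DS − ½ V_DS²] = 3.44 × [2.8 × 1.62 − 0.5 × 1.62²] = 11.1 mA.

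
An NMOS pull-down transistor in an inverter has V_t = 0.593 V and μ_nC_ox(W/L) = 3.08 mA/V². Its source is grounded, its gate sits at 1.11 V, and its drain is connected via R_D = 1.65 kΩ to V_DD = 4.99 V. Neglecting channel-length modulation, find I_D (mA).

I_D = 0.412 mA

V_GS = V_G = 1.11 V, so V_ov = 1.11 − 0.593 = 0.517 V.
Assume saturation: I_D = ½ k_n V_ov² = 0.5 × 3.08 × 0.517² = 0.412 mA, giving V_DS = V_DD − I_D R_D = 4.99 − 0.412 × 1.65 = 4.31 V.
V_DS = 4.31 V ≥ V_ov = 0.517 V, confirming saturation.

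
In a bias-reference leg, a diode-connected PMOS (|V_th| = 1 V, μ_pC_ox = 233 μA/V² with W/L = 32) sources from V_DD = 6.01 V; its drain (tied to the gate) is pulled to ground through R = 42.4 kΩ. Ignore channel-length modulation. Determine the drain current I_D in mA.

I_D = 0.114 mA

With gate tied to drain, V_SG = V_SD ≥ V_SG − |V_th|, so the device is in saturation.
k_p = μ_pC_ox · (W/L) = 7.456 mA/V².
KCL at the drain: ½ k_p (V_SG − |V_th|)² = (V_DD − V_SG)/R.
Let x = V_SG − 1. Then 158 x² + x − 5.01 = 0, giving x = 0.175 V (positive root), so V_SG = 1.17 V.
I_D = (V_DD − V_SG)/R = (6.01 − 1.17) / 42.4 = 0.114 mA.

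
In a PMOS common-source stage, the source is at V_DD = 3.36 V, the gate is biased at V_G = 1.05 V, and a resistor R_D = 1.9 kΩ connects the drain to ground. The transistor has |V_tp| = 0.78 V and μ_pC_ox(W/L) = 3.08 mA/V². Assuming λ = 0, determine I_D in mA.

V_SG = V_DD − V_G = 3.36 − 1.05 = 2.31 V, so V_ov = 2.31 − 0.78 = 1.53 V.
Assume saturation: I_D = ½ k_p V_ov² = 0.5 × 3.08 × 1.53² = 3.6 mA, giving V_SD = V_DD − I_D R_D = 3.36 − 3.6 × 1.9 = -3.49 V.
But -3.49 V < V_ov = 1.53 V, so the device is actually in triode.
In triode I_D = k_p[V_ov V_SD − ½ V_SD²] and I_D = (V_DD − V_SD)/R_D. Equating: 2.93 V_SD² − 9.954 V_SD + 3.36 = 0, giving V_SD = 0.38 V (the root below V_ov).
I_D = (3.36 − 0.38) / 1.9 = 1.57 mA.

I_D = 1.57 mA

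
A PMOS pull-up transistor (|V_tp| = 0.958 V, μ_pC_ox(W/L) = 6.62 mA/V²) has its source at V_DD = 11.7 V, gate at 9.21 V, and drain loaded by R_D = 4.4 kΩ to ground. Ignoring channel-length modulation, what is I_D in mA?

I_D = 2.60 mA

V_SG = V_DD − V_G = 11.7 − 9.21 = 2.49 V, so V_ov = 2.49 − 0.958 = 1.53 V.
Assume saturation: I_D = ½ k_p V_ov² = 0.5 × 6.62 × 1.53² = 7.77 mA, giving V_SD = V_DD − I_D R_D = 11.7 − 7.77 × 4.4 = -22.5 V.
But -22.5 V < V_ov = 1.53 V, so the device is actually in triode.
In triode I_D = k_p[V_ov V_SD − ½ V_SD²] and I_D = (V_DD − V_SD)/R_D. Equating: 14.6 V_SD² − 45.62 V_SD + 11.7 = 0, giving V_SD = 0.282 V (the root below V_ov).
I_D = (11.7 − 0.282) / 4.4 = 2.6 mA.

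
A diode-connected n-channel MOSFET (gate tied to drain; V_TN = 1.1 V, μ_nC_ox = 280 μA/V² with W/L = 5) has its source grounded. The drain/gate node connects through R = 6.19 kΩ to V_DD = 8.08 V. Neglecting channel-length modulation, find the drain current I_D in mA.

With gate tied to drain, V_GS = V_DS ≥ V_GS − V_TN, so the device is in saturation.
k_n = μ_nC_ox · (W/L) = 1.4 mA/V².
KCL at the drain: ½ k_n (V_GS − V_TN)² = (V_DD − V_GS)/R.
Let x = V_GS − 1.1. Then 4.33 x² + x − 6.98 = 0, giving x = 1.16 V (positive root), so V_GS = 2.26 V.
I_D = (V_DD − V_GS)/R = (8.08 − 2.26) / 6.19 = 0.94 mA.

I_D = 0.940 mA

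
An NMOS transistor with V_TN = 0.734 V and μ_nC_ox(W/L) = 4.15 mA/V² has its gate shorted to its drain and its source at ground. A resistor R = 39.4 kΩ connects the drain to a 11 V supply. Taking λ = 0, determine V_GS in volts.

V_GS = 1.08 V

With gate tied to drain, V_GS = V_DS ≥ V_GS − V_TN, so the device is in saturation.
KCL at the drain: ½ k_n (V_GS − V_TN)² = (V_DD − V_GS)/R.
Let x = V_GS − 0.734. Then 81.8 x² + x − 10.27 = 0, giving x = 0.348 V (positive root), so V_GS = 1.08 V.
I_D = (V_DD − V_GS)/R = (11 − 1.08) / 39.4 = 0.252 mA.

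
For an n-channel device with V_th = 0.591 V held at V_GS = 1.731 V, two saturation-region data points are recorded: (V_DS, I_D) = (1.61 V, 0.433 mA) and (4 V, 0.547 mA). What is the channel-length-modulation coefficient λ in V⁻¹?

λ = 0.134 V⁻¹

With V_GS fixed, I_D ∝ (1 + λ V_DS) in saturation, so I_D2/I_D1 = (1 + λ V_DS2)/(1 + λ V_DS1).
0.547/0.433 = 1.263 = (1 + 4 λ)/(1 + 1.61 λ).
Solving: λ (I_D1 V_DS2 − I_D2 V_DS1) = I_D2 − I_D1, so λ = (0.547 − 0.433) / (0.433 × 4 − 0.547 × 1.61) = 0.114 / 0.851 = 0.134 V⁻¹.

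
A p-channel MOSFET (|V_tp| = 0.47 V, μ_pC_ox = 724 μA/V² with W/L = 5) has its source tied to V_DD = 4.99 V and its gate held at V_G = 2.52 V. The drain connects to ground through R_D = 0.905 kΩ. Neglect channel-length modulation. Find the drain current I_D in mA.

V_SG = V_DD − V_G = 4.99 − 2.52 = 2.47 V, so V_ov = 2.47 − 0.47 = 2 V.
k_p = μ_pC_ox · (W/L) = 3.62 mA/V².
Assume saturation: I_D = ½ k_p V_ov² = 0.5 × 3.62 × 2² = 7.24 mA, giving V_SD = V_DD − I_D R_D = 4.99 − 7.24 × 0.905 = -1.56 V.
But -1.56 V < V_ov = 2 V, so the device is actually in triode.
In triode I_D = k_p[V_ov V_SD − ½ V_SD²] and I_D = (V_DD − V_SD)/R_D. Equating: 1.64 V_SD² − 7.552 V_SD + 4.99 = 0, giving V_SD = 0.799 V (the root below V_ov).
I_D = (4.99 − 0.799) / 0.905 = 4.63 mA.

I_D = 4.63 mA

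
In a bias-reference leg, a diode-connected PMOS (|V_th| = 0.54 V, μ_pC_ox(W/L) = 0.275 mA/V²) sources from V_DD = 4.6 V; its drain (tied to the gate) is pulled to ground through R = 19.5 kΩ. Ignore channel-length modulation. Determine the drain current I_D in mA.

With gate tied to drain, V_SG = V_SD ≥ V_SG − |V_th|, so the device is in saturation.
KCL at the drain: ½ k_p (V_SG − |V_th|)² = (V_DD − V_SG)/R.
Let x = V_SG − 0.54. Then 2.68 x² + x − 4.06 = 0, giving x = 1.06 V (positive root), so V_SG = 1.6 V.
I_D = (V_DD − V_SG)/R = (4.6 − 1.6) / 19.5 = 0.154 mA.

I_D = 0.154 mA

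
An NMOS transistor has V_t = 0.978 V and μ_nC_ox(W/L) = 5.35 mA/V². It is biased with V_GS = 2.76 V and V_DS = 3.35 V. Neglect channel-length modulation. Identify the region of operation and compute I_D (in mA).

Saturation; I_D = 8.49 mA

V_ov = V_GS − V_t = 2.76 − 0.978 = 1.78 V.
Since V_DS = 3.35 V ≥ V_ov = 1.78 V, the device is in saturation.
I_D = ½ k_n V_ov² = 0.5 × 5.35 × 1.78² = 8.49 mA.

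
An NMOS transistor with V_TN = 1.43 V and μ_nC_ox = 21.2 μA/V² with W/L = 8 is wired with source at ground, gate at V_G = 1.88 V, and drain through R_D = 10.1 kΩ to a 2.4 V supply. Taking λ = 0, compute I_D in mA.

V_GS = V_G = 1.88 V, so V_ov = 1.88 − 1.43 = 0.45 V.
k_n = μ_nC_ox · (W/L) = 0.1696 mA/V².
Assume saturation: I_D = ½ k_n V_ov² = 0.5 × 0.1696 × 0.45² = 0.0172 mA, giving V_DS = V_DD − I_D R_D = 2.4 − 0.0172 × 10.1 = 2.23 V.
V_DS = 2.23 V ≥ V_ov = 0.45 V, confirming saturation.

I_D = 0.0172 mA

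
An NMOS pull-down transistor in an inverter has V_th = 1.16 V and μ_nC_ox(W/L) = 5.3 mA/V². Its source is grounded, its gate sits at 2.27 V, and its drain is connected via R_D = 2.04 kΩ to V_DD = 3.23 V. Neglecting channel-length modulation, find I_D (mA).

I_D = 1.45 mA

V_GS = V_G = 2.27 V, so V_ov = 2.27 − 1.16 = 1.11 V.
Assume saturation: I_D = ½ k_n V_ov² = 0.5 × 5.3 × 1.11² = 3.27 mA, giving V_DS = V_DD − I_D R_D = 3.23 − 3.27 × 2.04 = -3.43 V.
But -3.43 V < V_ov = 1.11 V, so the device is actually in triode.
In triode I_D = k_n[V_ov V_DS − ½ V_DS²] and I_D = (V_DD − V_DS)/R_D. Equating: 5.41 V_DS² − 13 V_DS + 3.23 = 0, giving V_DS = 0.281 V (the root below V_ov).
I_D = (3.23 − 0.281) / 2.04 = 1.45 mA.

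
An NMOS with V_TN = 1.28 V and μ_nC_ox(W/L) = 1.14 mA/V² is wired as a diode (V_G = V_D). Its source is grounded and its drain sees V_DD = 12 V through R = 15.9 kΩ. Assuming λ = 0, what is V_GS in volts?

V_GS = 2.31 V

With gate tied to drain, V_GS = V_DS ≥ V_GS − V_TN, so the device is in saturation.
KCL at the drain: ½ k_n (V_GS − V_TN)² = (V_DD − V_GS)/R.
Let x = V_GS − 1.28. Then 9.06 x² + x − 10.72 = 0, giving x = 1.03 V (positive root), so V_GS = 2.31 V.
I_D = (V_DD − V_GS)/R = (12 − 2.31) / 15.9 = 0.609 mA.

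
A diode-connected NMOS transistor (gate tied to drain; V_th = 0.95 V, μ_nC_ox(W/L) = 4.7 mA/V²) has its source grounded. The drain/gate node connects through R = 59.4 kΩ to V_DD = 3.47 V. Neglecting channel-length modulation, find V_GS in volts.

V_GS = 1.08 V

With gate tied to drain, V_GS = V_DS ≥ V_GS − V_th, so the device is in saturation.
KCL at the drain: ½ k_n (V_GS − V_th)² = (V_DD − V_GS)/R.
Let x = V_GS − 0.95. Then 140 x² + x − 2.52 = 0, giving x = 0.131 V (positive root), so V_GS = 1.08 V.
I_D = (V_DD − V_GS)/R = (3.47 − 1.08) / 59.4 = 0.0402 mA.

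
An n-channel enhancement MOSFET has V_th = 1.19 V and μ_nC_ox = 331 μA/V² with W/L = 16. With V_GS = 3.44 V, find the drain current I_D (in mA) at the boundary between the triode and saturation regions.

At the boundary V_DS = V_ov = V_GS − V_th = 3.44 − 1.19 = 2.25 V.
k_n = μ_nC_ox · (W/L) = 5.296 mA/V².
I_D = ½ k_n V_ov² = 0.5 × 5.296 × 2.25² = 13.4 mA.

I_D = 13.4 mA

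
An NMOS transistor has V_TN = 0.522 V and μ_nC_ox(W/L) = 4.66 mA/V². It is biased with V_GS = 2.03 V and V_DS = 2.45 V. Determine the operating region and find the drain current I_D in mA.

V_ov = V_GS − V_TN = 2.03 − 0.522 = 1.51 V.
Since V_DS = 2.45 V ≥ V_ov = 1.51 V, the device is in saturation.
I_D = ½ k_n V_ov² = 0.5 × 4.66 × 1.51² = 5.3 mA.

Saturation; I_D = 5.30 mA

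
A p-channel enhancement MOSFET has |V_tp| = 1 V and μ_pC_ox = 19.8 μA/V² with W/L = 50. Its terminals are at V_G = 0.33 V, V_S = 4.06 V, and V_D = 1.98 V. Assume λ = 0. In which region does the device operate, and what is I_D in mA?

V_SG = V_S − V_G = 4.06 − 0.33 = 3.73 V; V_SD = V_S − V_D = 4.06 − 1.98 = 2.08 V.
k_p = μ_pC_ox · (W/L) = 0.99 mA/V².
V_ov = V_SG − |V_tp| = 3.73 − 1 = 2.73 V.
Since V_SD = 2.08 V < V_ov = 2.73 V, the device is in the triode region.
I_D = k_p [V_ov · V_SD − ½ V_SD²] = 0.99 × [2.73 × 2.08 − 0.5 × 2.08²] = 3.48 mA.

Triode; I_D = 3.48 mA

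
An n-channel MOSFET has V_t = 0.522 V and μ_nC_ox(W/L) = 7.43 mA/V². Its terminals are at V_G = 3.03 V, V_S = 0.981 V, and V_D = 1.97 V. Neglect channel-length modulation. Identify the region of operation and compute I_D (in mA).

V_GS = V_G − V_S = 3.03 − 0.981 = 2.05 V; V_DS = V_D − V_S = 1.97 − 0.981 = 0.989 V.
V_ov = V_GS − V_t = 2.05 − 0.522 = 1.53 V.
Since V_DS = 0.989 V < V_ov = 1.53 V, the device is in the triode region.
I_D = k_n [V_ov · V_DS − ½ V_DS²] = 7.43 × [1.53 × 0.989 − 0.5 × 0.989²] = 7.59 mA.

Triode; I_D = 7.59 mA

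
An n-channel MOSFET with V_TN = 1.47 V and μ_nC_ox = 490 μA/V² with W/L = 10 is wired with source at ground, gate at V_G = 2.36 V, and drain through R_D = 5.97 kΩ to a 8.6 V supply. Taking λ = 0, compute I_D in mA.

V_GS = V_G = 2.36 V, so V_ov = 2.36 − 1.47 = 0.89 V.
k_n = μ_nC_ox · (W/L) = 4.9 mA/V².
Assume saturation: I_D = ½ k_n V_ov² = 0.5 × 4.9 × 0.89² = 1.94 mA, giving V_DS = V_DD − I_D R_D = 8.6 − 1.94 × 5.97 = -2.99 V.
But -2.99 V < V_ov = 0.89 V, so the device is actually in triode.
In triode I_D = k_n[V_ov V_DS − ½ V_DS²] and I_D = (V_DD − V_DS)/R_D. Equating: 14.6 V_DS² − 27.04 V_DS + 8.6 = 0, giving V_DS = 0.408 V (the root below V_ov).
I_D = (8.6 − 0.408) / 5.97 = 1.37 mA.

I_D = 1.37 mA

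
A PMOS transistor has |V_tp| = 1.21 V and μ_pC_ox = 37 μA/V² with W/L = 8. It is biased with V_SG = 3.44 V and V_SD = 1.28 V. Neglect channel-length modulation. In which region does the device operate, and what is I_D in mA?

k_p = μ_pC_ox · (W/L) = 0.296 mA/V².
V_ov = V_SG − |V_tp| = 3.44 − 1.21 = 2.23 V.
Since V_SD = 1.28 V < V_ov = 2.23 V, the device is in the triode region.
I_D = k_p [V_ov · V_SD − ½ V_SD²] = 0.296 × [2.23 × 1.28 − 0.5 × 1.28²] = 0.602 mA.

Triode; I_D = 0.602 mA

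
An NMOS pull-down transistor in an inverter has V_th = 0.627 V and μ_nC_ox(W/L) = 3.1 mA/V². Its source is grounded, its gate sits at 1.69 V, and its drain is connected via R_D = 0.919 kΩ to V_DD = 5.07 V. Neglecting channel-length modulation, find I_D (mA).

V_GS = V_G = 1.69 V, so V_ov = 1.69 − 0.627 = 1.06 V.
Assume saturation: I_D = ½ k_n V_ov² = 0.5 × 3.1 × 1.06² = 1.75 mA, giving V_DS = V_DD − I_D R_D = 5.07 − 1.75 × 0.919 = 3.46 V.
V_DS = 3.46 V ≥ V_ov = 1.06 V, confirming saturation.

I_D = 1.75 mA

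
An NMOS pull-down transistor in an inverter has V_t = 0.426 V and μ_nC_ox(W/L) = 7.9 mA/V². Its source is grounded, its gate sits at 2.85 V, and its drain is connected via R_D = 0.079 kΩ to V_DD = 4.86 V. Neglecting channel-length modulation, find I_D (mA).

I_D = 23.2 mA

V_GS = V_G = 2.85 V, so V_ov = 2.85 − 0.426 = 2.42 V.
Assume saturation: I_D = ½ k_n V_ov² = 0.5 × 7.9 × 2.42² = 23.2 mA, giving V_DS = V_DD − I_D R_D = 4.86 − 23.2 × 0.079 = 3.03 V.
V_DS = 3.03 V ≥ V_ov = 2.42 V, confirming saturation.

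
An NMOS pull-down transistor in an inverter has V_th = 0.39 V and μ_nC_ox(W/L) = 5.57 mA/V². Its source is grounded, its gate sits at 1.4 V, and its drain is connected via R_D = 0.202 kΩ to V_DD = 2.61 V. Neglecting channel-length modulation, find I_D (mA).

V_GS = V_G = 1.4 V, so V_ov = 1.4 − 0.39 = 1.01 V.
Assume saturation: I_D = ½ k_n V_ov² = 0.5 × 5.57 × 1.01² = 2.84 mA, giving V_DS = V_DD − I_D R_D = 2.61 − 2.84 × 0.202 = 2.04 V.
V_DS = 2.04 V ≥ V_ov = 1.01 V, confirming saturation.

I_D = 2.84 mA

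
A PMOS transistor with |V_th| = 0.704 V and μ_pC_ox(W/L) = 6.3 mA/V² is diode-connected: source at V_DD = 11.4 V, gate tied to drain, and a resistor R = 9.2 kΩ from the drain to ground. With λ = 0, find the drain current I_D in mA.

I_D = 1.10 mA

With gate tied to drain, V_SG = V_SD ≥ V_SG − |V_th|, so the device is in saturation.
KCL at the drain: ½ k_p (V_SG − |V_th|)² = (V_DD − V_SG)/R.
Let x = V_SG − 0.704. Then 29 x² + x − 10.7 = 0, giving x = 0.591 V (positive root), so V_SG = 1.29 V.
I_D = (V_DD − V_SG)/R = (11.4 − 1.29) / 9.2 = 1.1 mA.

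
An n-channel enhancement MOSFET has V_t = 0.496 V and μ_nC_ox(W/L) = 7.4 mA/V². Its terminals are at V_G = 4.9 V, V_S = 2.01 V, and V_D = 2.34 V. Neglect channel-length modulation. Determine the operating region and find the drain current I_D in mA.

V_GS = V_G − V_S = 4.9 − 2.01 = 2.89 V; V_DS = V_D − V_S = 2.34 − 2.01 = 0.33 V.
V_ov = V_GS − V_t = 2.89 − 0.496 = 2.39 V.
Since V_DS = 0.33 V < V_ov = 2.39 V, the device is in the triode region.
I_D = k_n [V_ov · V_DS − ½ V_DS²] = 7.4 × [2.39 × 0.33 − 0.5 × 0.33²] = 5.44 mA.

Triode; I_D = 5.44 mA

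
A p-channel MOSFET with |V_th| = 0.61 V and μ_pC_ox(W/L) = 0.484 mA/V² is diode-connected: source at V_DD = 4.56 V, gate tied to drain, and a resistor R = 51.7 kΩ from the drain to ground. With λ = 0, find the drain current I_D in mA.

With gate tied to drain, V_SG = V_SD ≥ V_SG − |V_th|, so the device is in saturation.
KCL at the drain: ½ k_p (V_SG − |V_th|)² = (V_DD − V_SG)/R.
Let x = V_SG − 0.61. Then 12.5 x² + x − 3.95 = 0, giving x = 0.523 V (positive root), so V_SG = 1.13 V.
I_D = (V_DD − V_SG)/R = (4.56 − 1.13) / 51.7 = 0.0663 mA.

I_D = 0.0663 mA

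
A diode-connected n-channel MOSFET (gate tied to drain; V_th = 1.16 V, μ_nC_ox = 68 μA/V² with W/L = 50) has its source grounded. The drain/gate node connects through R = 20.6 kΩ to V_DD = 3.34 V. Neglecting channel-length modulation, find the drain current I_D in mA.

I_D = 0.0944 mA

With gate tied to drain, V_GS = V_DS ≥ V_GS − V_th, so the device is in saturation.
k_n = μ_nC_ox · (W/L) = 3.4 mA/V².
KCL at the drain: ½ k_n (V_GS − V_th)² = (V_DD − V_GS)/R.
Let x = V_GS − 1.16. Then 35 x² + x − 2.18 = 0, giving x = 0.236 V (positive root), so V_GS = 1.4 V.
I_D = (V_DD − V_GS)/R = (3.34 − 1.4) / 20.6 = 0.0944 mA.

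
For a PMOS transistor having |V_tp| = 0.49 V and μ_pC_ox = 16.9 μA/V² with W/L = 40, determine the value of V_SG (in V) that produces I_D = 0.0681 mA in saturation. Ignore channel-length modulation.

k_p = μ_pC_ox · (W/L) = 0.676 mA/V².
In saturation I_D = ½ k_p (V_SG − |V_tp|)², so V_SG − |V_tp| = √(2 I_D / k_p) = √(2 × 0.0681 / 0.676) = 0.449 V.
V_SG = 0.49 + 0.449 = 0.939 V.

V_SG = 0.939 V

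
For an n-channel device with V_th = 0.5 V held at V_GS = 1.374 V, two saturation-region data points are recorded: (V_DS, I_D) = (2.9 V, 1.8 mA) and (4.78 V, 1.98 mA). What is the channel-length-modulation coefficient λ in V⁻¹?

With V_GS fixed, I_D ∝ (1 + λ V_DS) in saturation, so I_D2/I_D1 = (1 + λ V_DS2)/(1 + λ V_DS1).
1.98/1.8 = 1.1 = (1 + 4.78 λ)/(1 + 2.9 λ).
Solving: λ (I_D1 V_DS2 − I_D2 V_DS1) = I_D2 − I_D1, so λ = (1.98 − 1.8) / (1.8 × 4.78 − 1.98 × 2.9) = 0.18 / 2.86 = 0.0629 V⁻¹.

λ = 0.0629 V⁻¹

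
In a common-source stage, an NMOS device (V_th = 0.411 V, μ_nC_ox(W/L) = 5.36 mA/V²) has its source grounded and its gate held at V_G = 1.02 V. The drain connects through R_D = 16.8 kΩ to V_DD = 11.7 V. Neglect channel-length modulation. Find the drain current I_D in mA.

V_GS = V_G = 1.02 V, so V_ov = 1.02 − 0.411 = 0.609 V.
Assume saturation: I_D = ½ k_n V_ov² = 0.5 × 5.36 × 0.609² = 0.994 mA, giving V_DS = V_DD − I_D R_D = 11.7 − 0.994 × 16.8 = -5 V.
But -5 V < V_ov = 0.609 V, so the device is actually in triode.
In triode I_D = k_n[V_ov V_DS − ½ V_DS²] and I_D = (V_DD − V_DS)/R_D. Equating: 45 V_DS² − 55.84 V_DS + 11.7 = 0, giving V_DS = 0.267 V (the root below V_ov).
I_D = (11.7 − 0.267) / 16.8 = 0.681 mA.

I_D = 0.681 mA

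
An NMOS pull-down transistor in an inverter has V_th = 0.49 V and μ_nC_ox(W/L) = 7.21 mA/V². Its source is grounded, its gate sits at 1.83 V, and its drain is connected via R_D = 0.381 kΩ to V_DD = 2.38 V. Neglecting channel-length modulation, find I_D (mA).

I_D = 4.61 mA

V_GS = V_G = 1.83 V, so V_ov = 1.83 − 0.49 = 1.34 V.
Assume saturation: I_D = ½ k_n V_ov² = 0.5 × 7.21 × 1.34² = 6.47 mA, giving V_DS = V_DD − I_D R_D = 2.38 − 6.47 × 0.381 = -0.0863 V.
But -0.0863 V < V_ov = 1.34 V, so the device is actually in triode.
In triode I_D = k_n[V_ov V_DS − ½ V_DS²] and I_D = (V_DD − V_DS)/R_D. Equating: 1.37 V_DS² − 4.681 V_DS + 2.38 = 0, giving V_DS = 0.622 V (the root below V_ov).
I_D = (2.38 − 0.622) / 0.381 = 4.61 mA.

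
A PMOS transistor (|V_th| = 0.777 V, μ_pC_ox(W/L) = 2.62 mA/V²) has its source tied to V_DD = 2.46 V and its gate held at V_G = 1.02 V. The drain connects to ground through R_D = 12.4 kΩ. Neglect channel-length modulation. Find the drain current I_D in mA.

I_D = 0.189 mA

V_SG = V_DD − V_G = 2.46 − 1.02 = 1.44 V, so V_ov = 1.44 − 0.777 = 0.663 V.
Assume saturation: I_D = ½ k_p V_ov² = 0.5 × 2.62 × 0.663² = 0.576 mA, giving V_SD = V_DD − I_D R_D = 2.46 − 0.576 × 12.4 = -4.68 V.
But -4.68 V < V_ov = 0.663 V, so the device is actually in triode.
In triode I_D = k_p[V_ov V_SD − ½ V_SD²] and I_D = (V_DD − V_SD)/R_D. Equating: 16.2 V_SD² − 22.54 V_SD + 2.46 = 0, giving V_SD = 0.119 V (the root below V_ov).
I_D = (2.46 − 0.119) / 12.4 = 0.189 mA.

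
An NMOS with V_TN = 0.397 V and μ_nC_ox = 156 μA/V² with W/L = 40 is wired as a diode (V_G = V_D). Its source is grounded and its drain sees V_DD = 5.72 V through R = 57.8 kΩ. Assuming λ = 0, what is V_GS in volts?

With gate tied to drain, V_GS = V_DS ≥ V_GS − V_TN, so the device is in saturation.
k_n = μ_nC_ox · (W/L) = 6.24 mA/V².
KCL at the drain: ½ k_n (V_GS − V_TN)² = (V_DD − V_GS)/R.
Let x = V_GS − 0.397. Then 180 x² + x − 5.323 = 0, giving x = 0.169 V (positive root), so V_GS = 0.566 V.
I_D = (V_DD − V_GS)/R = (5.72 − 0.566) / 57.8 = 0.0892 mA.

V_GS = 0.566 V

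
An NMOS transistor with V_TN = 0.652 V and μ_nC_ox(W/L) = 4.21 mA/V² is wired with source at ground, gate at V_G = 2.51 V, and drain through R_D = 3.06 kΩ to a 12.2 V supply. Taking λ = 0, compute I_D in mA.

V_GS = V_G = 2.51 V, so V_ov = 2.51 − 0.652 = 1.86 V.
Assume saturation: I_D = ½ k_n V_ov² = 0.5 × 4.21 × 1.86² = 7.27 mA, giving V_DS = V_DD − I_D R_D = 12.2 − 7.27 × 3.06 = -10 V.
But -10 V < V_ov = 1.86 V, so the device is actually in triode.
In triode I_D = k_n[V_ov V_DS − ½ V_DS²] and I_D = (V_DD − V_DS)/R_D. Equating: 6.44 V_DS² − 24.94 V_DS + 12.2 = 0, giving V_DS = 0.575 V (the root below V_ov).
I_D = (12.2 − 0.575) / 3.06 = 3.8 mA.

I_D = 3.80 mA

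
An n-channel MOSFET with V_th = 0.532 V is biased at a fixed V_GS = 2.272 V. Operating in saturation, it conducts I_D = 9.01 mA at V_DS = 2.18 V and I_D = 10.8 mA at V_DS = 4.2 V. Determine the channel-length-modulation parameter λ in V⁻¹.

With V_GS fixed, I_D ∝ (1 + λ V_DS) in saturation, so I_D2/I_D1 = (1 + λ V_DS2)/(1 + λ V_DS1).
10.8/9.01 = 1.199 = (1 + 4.2 λ)/(1 + 2.18 λ).
Solving: λ (I_D1 V_DS2 − I_D2 V_DS1) = I_D2 − I_D1, so λ = (10.8 − 9.01) / (9.01 × 4.2 − 10.8 × 2.18) = 1.79 / 14.3 = 0.125 V⁻¹.

λ = 0.125 V⁻¹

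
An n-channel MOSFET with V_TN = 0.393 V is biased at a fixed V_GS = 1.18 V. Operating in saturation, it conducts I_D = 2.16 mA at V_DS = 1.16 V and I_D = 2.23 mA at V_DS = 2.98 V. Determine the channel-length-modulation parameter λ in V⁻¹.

With V_GS fixed, I_D ∝ (1 + λ V_DS) in saturation, so I_D2/I_D1 = (1 + λ V_DS2)/(1 + λ V_DS1).
2.23/2.16 = 1.032 = (1 + 2.98 λ)/(1 + 1.16 λ).
Solving: λ (I_D1 V_DS2 − I_D2 V_DS1) = I_D2 − I_D1, so λ = (2.23 − 2.16) / (2.16 × 2.98 − 2.23 × 1.16) = 0.07 / 3.85 = 0.0182 V⁻¹.

λ = 0.0182 V⁻¹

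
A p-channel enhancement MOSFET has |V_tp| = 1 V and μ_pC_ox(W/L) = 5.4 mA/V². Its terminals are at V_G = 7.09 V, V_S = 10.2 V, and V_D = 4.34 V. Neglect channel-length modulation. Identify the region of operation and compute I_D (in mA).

Saturation; I_D = 12.0 mA

V_SG = V_S − V_G = 10.2 − 7.09 = 3.11 V; V_SD = V_S − V_D = 10.2 − 4.34 = 5.86 V.
V_ov = V_SG − |V_tp| = 3.11 − 1 = 2.11 V.
Since V_SD = 5.86 V ≥ V_ov = 2.11 V, the device is in saturation.
I_D = ½ k_p V_ov² = 0.5 × 5.4 × 2.11² = 12 mA.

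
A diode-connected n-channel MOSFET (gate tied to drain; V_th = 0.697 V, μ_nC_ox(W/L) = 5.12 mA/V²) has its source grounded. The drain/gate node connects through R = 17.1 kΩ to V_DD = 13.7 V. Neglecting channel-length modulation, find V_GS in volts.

V_GS = 1.23 V

With gate tied to drain, V_GS = V_DS ≥ V_GS − V_th, so the device is in saturation.
KCL at the drain: ½ k_n (V_GS − V_th)² = (V_DD − V_GS)/R.
Let x = V_GS − 0.697. Then 43.8 x² + x − 13 = 0, giving x = 0.534 V (positive root), so V_GS = 1.23 V.
I_D = (V_DD − V_GS)/R = (13.7 − 1.23) / 17.1 = 0.729 mA.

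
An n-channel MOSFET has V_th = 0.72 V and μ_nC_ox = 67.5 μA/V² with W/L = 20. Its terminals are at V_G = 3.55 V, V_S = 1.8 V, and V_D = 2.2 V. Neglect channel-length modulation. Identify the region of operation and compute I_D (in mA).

Triode; I_D = 0.448 mA

V_GS = V_G − V_S = 3.55 − 1.8 = 1.75 V; V_DS = V_D − V_S = 2.2 − 1.8 = 0.4 V.
k_n = μ_nC_ox · (W/L) = 1.35 mA/V².
V_ov = V_GS − V_th = 1.75 − 0.72 = 1.03 V.
Since V_DS = 0.4 V < V_ov = 1.03 V, the device is in the triode region.
I_D = k_n [V_ov · V_DS − ½ V_DS²] = 1.35 × [1.03 × 0.4 − 0.5 × 0.4²] = 0.448 mA.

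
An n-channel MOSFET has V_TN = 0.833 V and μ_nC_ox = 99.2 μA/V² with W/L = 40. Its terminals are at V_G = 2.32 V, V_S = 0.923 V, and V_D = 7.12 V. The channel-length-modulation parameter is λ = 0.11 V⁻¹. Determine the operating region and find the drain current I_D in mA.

Saturation; I_D = 1.06 mA

V_GS = V_G − V_S = 2.32 − 0.923 = 1.4 V; V_DS = V_D − V_S = 7.12 − 0.923 = 6.2 V.
k_n = μ_nC_ox · (W/L) = 3.968 mA/V².
V_ov = V_GS − V_TN = 1.4 − 0.833 = 0.564 V.
Since V_DS = 6.2 V ≥ V_ov = 0.564 V, the device is in saturation.
I_D = ½ k_n V_ov² (1 + λ V_DS) = 0.5 × 3.968 × 0.564² × (1 + 0.11 × 6.2) = 1.06 mA.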